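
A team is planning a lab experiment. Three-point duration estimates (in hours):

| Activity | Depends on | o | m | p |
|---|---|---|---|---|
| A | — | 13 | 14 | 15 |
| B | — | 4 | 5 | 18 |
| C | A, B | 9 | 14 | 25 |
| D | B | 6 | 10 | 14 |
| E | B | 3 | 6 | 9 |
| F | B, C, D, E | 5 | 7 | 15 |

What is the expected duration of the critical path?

te_A = (13 + 4·14 + 15)/6 = 84/6 = 14
te_B = (4 + 4·5 + 18)/6 = 42/6 = 7
te_C = (9 + 4·14 + 25)/6 = 90/6 = 15
te_D = (6 + 4·10 + 14)/6 = 60/6 = 10
te_E = (3 + 4·6 + 9)/6 = 36/6 = 6
te_F = (5 + 4·7 + 15)/6 = 48/6 = 8

Forward pass:
ES_A = 0; EF_A = 14
ES_B = 0; EF_B = 7
ES_C = max(EF_A=14, EF_B=7) = 14; EF_C = 14+15 = 29
ES_D = 7; EF_D = 7+10 = 17
ES_E = 7; EF_E = 7+6 = 13
ES_F = max(EF_B=7, EF_C=29, EF_D=17, EF_E=13) = 29; EF_F = 29+8 = 37
Expected project duration μ = 37 hours. Critical path: A → C → F.

37 hours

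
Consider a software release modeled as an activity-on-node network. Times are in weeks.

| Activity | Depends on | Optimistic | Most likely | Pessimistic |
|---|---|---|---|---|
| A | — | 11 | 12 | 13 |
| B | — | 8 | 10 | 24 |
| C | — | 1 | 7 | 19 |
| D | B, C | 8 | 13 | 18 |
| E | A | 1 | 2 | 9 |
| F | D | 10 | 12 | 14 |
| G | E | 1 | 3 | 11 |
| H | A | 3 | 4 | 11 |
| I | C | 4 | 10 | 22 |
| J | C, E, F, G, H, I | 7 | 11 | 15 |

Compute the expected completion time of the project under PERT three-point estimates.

te_A = (11 + 4·12 + 13)/6 = 72/6 = 12
te_B = (8 + 4·10 + 24)/6 = 72/6 = 12
te_C = (1 + 4·7 + 19)/6 = 48/6 = 8
te_D = (8 + 4·13 + 18)/6 = 78/6 = 13
te_E = (1 + 4·2 + 9)/6 = 18/6 = 3
te_F = (10 + 4·12 + 14)/6 = 72/6 = 12
te_G = (1 + 4·3 + 11)/6 = 24/6 = 4
te_H = (3 + 4·4 + 11)/6 = 30/6 = 5
te_I = (4 + 4·10 + 22)/6 = 66/6 = 11
te_J = (7 + 4·11 + 15)/6 = 66/6 = 11

Forward pass:
ES_A = 0; EF_A = 12
ES_B = 0; EF_B = 12
ES_C = 0; EF_C = 8
ES_D = max(EF_B=12, EF_C=8) = 12; EF_D = 12+13 = 25
ES_E = 12; EF_E = 12+3 = 15
ES_F = 25; EF_F = 25+12 = 37
ES_G = 15; EF_G = 15+4 = 19
ES_H = 12; EF_H = 12+5 = 17
ES_I = 8; EF_I = 8+11 = 19
ES_J = max(EF_C=8, EF_E=15, EF_F=37, EF_G=19, EF_H=17, EF_I=19) = 37; EF_J = 37+11 = 48
Expected project duration μ = 48 weeks. Critical path: B → D → F → J.

48 weeks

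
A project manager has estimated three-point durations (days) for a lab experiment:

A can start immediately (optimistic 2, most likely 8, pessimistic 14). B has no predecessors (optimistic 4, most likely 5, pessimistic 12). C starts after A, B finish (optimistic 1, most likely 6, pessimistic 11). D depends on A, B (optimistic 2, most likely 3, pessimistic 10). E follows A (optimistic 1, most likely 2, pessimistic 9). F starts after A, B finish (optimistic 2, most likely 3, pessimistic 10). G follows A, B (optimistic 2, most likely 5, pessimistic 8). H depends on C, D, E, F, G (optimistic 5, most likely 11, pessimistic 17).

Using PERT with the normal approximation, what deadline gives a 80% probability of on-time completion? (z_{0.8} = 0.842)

27.8 days

te_A = (2 + 4·8 + 14)/6 = 48/6 = 8; σ²_A = ((14−2)/6)² = 4.000
te_B = (4 + 4·5 + 12)/6 = 36/6 = 6; σ²_B = ((12−4)/6)² = 1.778
te_C = (1 + 4·6 + 11)/6 = 36/6 = 6; σ²_C = ((11−1)/6)² = 2.778
te_D = (2 + 4·3 + 10)/6 = 24/6 = 4; σ²_D = ((10−2)/6)² = 1.778
te_E = (1 + 4·2 + 9)/6 = 18/6 = 3; σ²_E = ((9−1)/6)² = 1.778
te_F = (2 + 4·3 + 10)/6 = 24/6 = 4; σ²_F = ((10−2)/6)² = 1.778
te_G = (2 + 4·5 + 8)/6 = 30/6 = 5; σ²_G = ((8−2)/6)² = 1.000
te_H = (5 + 4·11 + 17)/6 = 66/6 = 11; σ²_H = ((17−5)/6)² = 4.000

Forward pass:
ES_A = 0; EF_A = 8
ES_B = 0; EF_B = 6
ES_C = max(EF_A=8, EF_B=6) = 8; EF_C = 8+6 = 14
ES_D = max(EF_A=8, EF_B=6) = 8; EF_D = 8+4 = 12
ES_E = 8; EF_E = 8+3 = 11
ES_F = max(EF_A=8, EF_B=6) = 8; EF_F = 8+4 = 12
ES_G = max(EF_A=8, EF_B=6) = 8; EF_G = 8+5 = 13
ES_H = max(EF_C=14, EF_D=12, EF_E=11, EF_F=12, EF_G=13) = 14; EF_H = 14+11 = 25
Expected project duration μ = 25 days. Critical path: A → C → H.

Variance along critical path = 4.000 + 2.778 + 4.000 = 10.778; σ = 3.283 days.
D = μ + z·σ = 25 + 0.842·3.283 = 27.8 days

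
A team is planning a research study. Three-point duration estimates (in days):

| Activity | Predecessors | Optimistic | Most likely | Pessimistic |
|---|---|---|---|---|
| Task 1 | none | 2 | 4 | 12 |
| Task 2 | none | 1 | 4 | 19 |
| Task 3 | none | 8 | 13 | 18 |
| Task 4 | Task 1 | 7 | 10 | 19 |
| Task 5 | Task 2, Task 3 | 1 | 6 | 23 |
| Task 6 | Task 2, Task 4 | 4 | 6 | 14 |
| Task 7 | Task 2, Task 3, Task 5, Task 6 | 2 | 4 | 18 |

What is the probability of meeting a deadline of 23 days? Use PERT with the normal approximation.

0.071

te_Task 1 = (2 + 4·4 + 12)/6 = 30/6 = 5; σ²_Task 1 = ((12−2)/6)² = 2.778
te_Task 2 = (1 + 4·4 + 19)/6 = 36/6 = 6; σ²_Task 2 = ((19−1)/6)² = 9.000
te_Task 3 = (8 + 4·13 + 18)/6 = 78/6 = 13; σ²_Task 3 = ((18−8)/6)² = 2.778
te_Task 4 = (7 + 4·10 + 19)/6 = 66/6 = 11; σ²_Task 4 = ((19−7)/6)² = 4.000
te_Task 5 = (1 + 4·6 + 23)/6 = 48/6 = 8; σ²_Task 5 = ((23−1)/6)² = 13.444
te_Task 6 = (4 + 4·6 + 14)/6 = 42/6 = 7; σ²_Task 6 = ((14−4)/6)² = 2.778
te_Task 7 = (2 + 4·4 + 18)/6 = 36/6 = 6; σ²_Task 7 = ((18−2)/6)² = 7.111

Forward pass:
ES_Task 1 = 0; EF_Task 1 = 5
ES_Task 2 = 0; EF_Task 2 = 6
ES_Task 3 = 0; EF_Task 3 = 13
ES_Task 4 = 5; EF_Task 4 = 5+11 = 16
ES_Task 5 = max(EF_Task 2=6, EF_Task 3=13) = 13; EF_Task 5 = 13+8 = 21
ES_Task 6 = max(EF_Task 2=6, EF_Task 4=16) = 16; EF_Task 6 = 16+7 = 23
ES_Task 7 = max(EF_Task 2=6, EF_Task 3=13, EF_Task 5=21, EF_Task 6=23) = 23; EF_Task 7 = 23+6 = 29
Expected project duration μ = 29 days. Critical path: Task 1 → Task 4 → Task 6 → Task 7.

Variance along critical path = 2.778 + 4.000 + 2.778 + 7.111 = 16.667; σ = √16.667 = 4.082 days.
Z = (23 − 29) / 4.082 = -1.470
P(T ≤ 23) = Φ(-1.470) ≈ 0.071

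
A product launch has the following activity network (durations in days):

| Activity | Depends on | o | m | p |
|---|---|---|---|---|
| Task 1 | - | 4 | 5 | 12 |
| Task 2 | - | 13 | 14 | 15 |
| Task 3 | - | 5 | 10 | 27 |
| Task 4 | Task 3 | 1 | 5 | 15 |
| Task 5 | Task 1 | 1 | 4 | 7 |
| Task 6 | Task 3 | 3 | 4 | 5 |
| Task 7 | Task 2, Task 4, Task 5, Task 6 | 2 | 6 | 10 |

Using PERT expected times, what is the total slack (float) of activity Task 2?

te_Task 1 = (4 + 4·5 + 12)/6 = 36/6 = 6
te_Task 2 = (13 + 4·14 + 15)/6 = 84/6 = 14
te_Task 3 = (5 + 4·10 + 27)/6 = 72/6 = 12
te_Task 4 = (1 + 4·5 + 15)/6 = 36/6 = 6
te_Task 5 = (1 + 4·4 + 7)/6 = 24/6 = 4
te_Task 6 = (3 + 4·4 + 5)/6 = 24/6 = 4
te_Task 7 = (2 + 4·6 + 10)/6 = 36/6 = 6

Forward pass:
ES_Task 1 = 0; EF_Task 1 = 6
ES_Task 2 = 0; EF_Task 2 = 14
ES_Task 3 = 0; EF_Task 3 = 12
ES_Task 4 = 12; EF_Task 4 = 12+6 = 18
ES_Task 5 = 6; EF_Task 5 = 6+4 = 10
ES_Task 6 = 12; EF_Task 6 = 12+4 = 16
ES_Task 7 = max(EF_Task 2=14, EF_Task 4=18, EF_Task 5=10, EF_Task 6=16) = 18; EF_Task 7 = 18+6 = 24
Expected project duration μ = 24 days. Critical path: Task 3 → Task 4 → Task 7.

Backward pass:
LF_Task 7 = 24; LS_Task 7 = 24−6 = 18
LF_Task 6 = LS_Task 7 = 18; LS_Task 6 = 18−4 = 14
LF_Task 5 = LS_Task 7 = 18; LS_Task 5 = 18−4 = 14
LF_Task 4 = LS_Task 7 = 18; LS_Task 4 = 18−6 = 12
LF_Task 3 = min(LS_Task 4=12, LS_Task 6=14) = 12; LS_Task 3 = 12−12 = 0
LF_Task 2 = LS_Task 7 = 18; LS_Task 2 = 18−14 = 4
LF_Task 1 = LS_Task 5 = 14; LS_Task 1 = 14−6 = 8
Slack_Task 2 = LS_Task 2 − ES_Task 2 = 4 − 0 = 4

4 days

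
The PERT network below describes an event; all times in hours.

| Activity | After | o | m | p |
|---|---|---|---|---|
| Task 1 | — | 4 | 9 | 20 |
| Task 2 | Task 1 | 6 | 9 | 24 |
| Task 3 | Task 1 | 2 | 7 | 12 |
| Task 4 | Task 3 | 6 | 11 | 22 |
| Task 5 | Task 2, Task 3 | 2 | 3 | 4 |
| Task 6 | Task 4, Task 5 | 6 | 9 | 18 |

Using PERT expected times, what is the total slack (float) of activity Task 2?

5 hours

te_Task 1 = (4 + 4·9 + 20)/6 = 60/6 = 10
te_Task 2 = (6 + 4·9 + 24)/6 = 66/6 = 11
te_Task 3 = (2 + 4·7 + 12)/6 = 42/6 = 7
te_Task 4 = (6 + 4·11 + 22)/6 = 72/6 = 12
te_Task 5 = (2 + 4·3 + 4)/6 = 18/6 = 3
te_Task 6 = (6 + 4·9 + 18)/6 = 60/6 = 10

Forward pass:
ES_Task 1 = 0; EF_Task 1 = 10
ES_Task 2 = 10; EF_Task 2 = 10+11 = 21
ES_Task 3 = 10; EF_Task 3 = 10+7 = 17
ES_Task 4 = 17; EF_Task 4 = 17+12 = 29
ES_Task 5 = max(EF_Task 2=21, EF_Task 3=17) = 21; EF_Task 5 = 21+3 = 24
ES_Task 6 = max(EF_Task 4=29, EF_Task 5=24) = 29; EF_Task 6 = 29+10 = 39
Expected project duration μ = 39 hours. Critical path: Task 1 → Task 3 → Task 4 → Task 6.

Backward pass:
LF_Task 6 = 39; LS_Task 6 = 39−10 = 29
LF_Task 5 = LS_Task 6 = 29; LS_Task 5 = 29−3 = 26
LF_Task 4 = LS_Task 6 = 29; LS_Task 4 = 29−12 = 17
LF_Task 3 = min(LS_Task 4=17, LS_Task 5=26) = 17; LS_Task 3 = 17−7 = 10
LF_Task 2 = LS_Task 5 = 26; LS_Task 2 = 26−11 = 15
LF_Task 1 = min(LS_Task 2=15, LS_Task 3=10) = 10; LS_Task 1 = 10−10 = 0
Slack_Task 2 = LS_Task 2 − ES_Task 2 = 15 − 10 = 5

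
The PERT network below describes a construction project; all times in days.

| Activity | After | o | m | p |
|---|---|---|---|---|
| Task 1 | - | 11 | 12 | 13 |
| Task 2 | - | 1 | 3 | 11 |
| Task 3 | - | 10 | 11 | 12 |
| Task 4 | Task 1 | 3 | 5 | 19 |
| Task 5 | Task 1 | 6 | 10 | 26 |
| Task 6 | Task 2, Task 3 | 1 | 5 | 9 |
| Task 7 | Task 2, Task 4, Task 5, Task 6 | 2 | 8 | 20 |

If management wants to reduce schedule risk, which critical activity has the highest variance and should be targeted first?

Task 5

te_Task 1 = (11 + 4·12 + 13)/6 = 72/6 = 12; σ²_Task 1 = ((13−11)/6)² = 0.111
te_Task 2 = (1 + 4·3 + 11)/6 = 24/6 = 4; σ²_Task 2 = ((11−1)/6)² = 2.778
te_Task 3 = (10 + 4·11 + 12)/6 = 66/6 = 11; σ²_Task 3 = ((12−10)/6)² = 0.111
te_Task 4 = (3 + 4·5 + 19)/6 = 42/6 = 7; σ²_Task 4 = ((19−3)/6)² = 7.111
te_Task 5 = (6 + 4·10 + 26)/6 = 72/6 = 12; σ²_Task 5 = ((26−6)/6)² = 11.111
te_Task 6 = (1 + 4·5 + 9)/6 = 30/6 = 5; σ²_Task 6 = ((9−1)/6)² = 1.778
te_Task 7 = (2 + 4·8 + 20)/6 = 54/6 = 9; σ²_Task 7 = ((20−2)/6)² = 9.000

Forward pass:
ES_Task 1 = 0; EF_Task 1 = 12
ES_Task 2 = 0; EF_Task 2 = 4
ES_Task 3 = 0; EF_Task 3 = 11
ES_Task 4 = 12; EF_Task 4 = 12+7 = 19
ES_Task 5 = 12; EF_Task 5 = 12+12 = 24
ES_Task 6 = max(EF_Task 2=4, EF_Task 3=11) = 11; EF_Task 6 = 11+5 = 16
ES_Task 7 = max(EF_Task 2=4, EF_Task 4=19, EF_Task 5=24, EF_Task 6=16) = 24; EF_Task 7 = 24+9 = 33
Expected project duration μ = 33 days. Critical path: Task 1 → Task 5 → Task 7.

Variances on critical path: σ²_Task 1=0.111, σ²_Task 5=11.111, σ²_Task 7=9.000.
Largest is σ²_Task 5 = 11.111.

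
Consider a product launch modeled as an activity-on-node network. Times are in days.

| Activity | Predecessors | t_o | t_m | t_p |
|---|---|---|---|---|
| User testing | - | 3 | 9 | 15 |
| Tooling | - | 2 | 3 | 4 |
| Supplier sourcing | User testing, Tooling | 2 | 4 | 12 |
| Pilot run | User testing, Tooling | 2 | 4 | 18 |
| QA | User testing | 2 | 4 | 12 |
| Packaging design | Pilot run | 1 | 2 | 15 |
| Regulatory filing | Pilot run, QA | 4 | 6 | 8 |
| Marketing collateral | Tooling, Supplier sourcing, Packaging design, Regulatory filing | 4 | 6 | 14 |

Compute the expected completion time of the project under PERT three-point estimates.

te_User testing = (3 + 4·9 + 15)/6 = 54/6 = 9
te_Tooling = (2 + 4·3 + 4)/6 = 18/6 = 3
te_Supplier sourcing = (2 + 4·4 + 12)/6 = 30/6 = 5
te_Pilot run = (2 + 4·4 + 18)/6 = 36/6 = 6
te_QA = (2 + 4·4 + 12)/6 = 30/6 = 5
te_Packaging design = (1 + 4·2 + 15)/6 = 24/6 = 4
te_Regulatory filing = (4 + 4·6 + 8)/6 = 36/6 = 6
te_Marketing collateral = (4 + 4·6 + 14)/6 = 42/6 = 7

Forward pass:
ES_User testing = 0; EF_User testing = 9
ES_Tooling = 0; EF_Tooling = 3
ES_Supplier sourcing = max(EF_User testing=9, EF_Tooling=3) = 9; EF_Supplier sourcing = 9+5 = 14
ES_Pilot run = max(EF_User testing=9, EF_Tooling=3) = 9; EF_Pilot run = 9+6 = 15
ES_QA = 9; EF_QA = 9+5 = 14
ES_Packaging design = 15; EF_Packaging design = 15+4 = 19
ES_Regulatory filing = max(EF_Pilot run=15, EF_QA=14) = 15; EF_Regulatory filing = 15+6 = 21
ES_Marketing collateral = max(EF_Tooling=3, EF_Supplier sourcing=14, EF_Packaging design=19, EF_Regulatory filing=21) = 21; EF_Marketing collateral = 21+7 = 28
Expected project duration μ = 28 days. Critical path: User testing → Pilot run → Regulatory filing → Marketing collateral.

28 days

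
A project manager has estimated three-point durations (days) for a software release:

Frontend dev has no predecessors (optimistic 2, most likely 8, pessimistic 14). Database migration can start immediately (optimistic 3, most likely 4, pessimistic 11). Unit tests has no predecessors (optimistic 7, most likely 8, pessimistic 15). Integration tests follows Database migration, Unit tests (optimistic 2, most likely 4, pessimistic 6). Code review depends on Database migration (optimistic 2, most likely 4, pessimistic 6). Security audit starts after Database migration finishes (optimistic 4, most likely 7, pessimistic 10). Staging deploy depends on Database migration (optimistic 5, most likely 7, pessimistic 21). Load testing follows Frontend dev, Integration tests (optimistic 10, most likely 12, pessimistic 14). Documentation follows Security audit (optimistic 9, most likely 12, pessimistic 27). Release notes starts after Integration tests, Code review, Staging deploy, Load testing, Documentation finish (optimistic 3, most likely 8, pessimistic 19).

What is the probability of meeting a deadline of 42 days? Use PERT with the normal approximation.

0.946

te_Frontend dev = (2 + 4·8 + 14)/6 = 48/6 = 8; σ²_Frontend dev = ((14−2)/6)² = 4.000
te_Database migration = (3 + 4·4 + 11)/6 = 30/6 = 5; σ²_Database migration = ((11−3)/6)² = 1.778
te_Unit tests = (7 + 4·8 + 15)/6 = 54/6 = 9; σ²_Unit tests = ((15−7)/6)² = 1.778
te_Integration tests = (2 + 4·4 + 6)/6 = 24/6 = 4; σ²_Integration tests = ((6−2)/6)² = 0.444
te_Code review = (2 + 4·4 + 6)/6 = 24/6 = 4; σ²_Code review = ((6−2)/6)² = 0.444
te_Security audit = (4 + 4·7 + 10)/6 = 42/6 = 7; σ²_Security audit = ((10−4)/6)² = 1.000
te_Staging deploy = (5 + 4·7 + 21)/6 = 54/6 = 9; σ²_Staging deploy = ((21−5)/6)² = 7.111
te_Load testing = (10 + 4·12 + 14)/6 = 72/6 = 12; σ²_Load testing = ((14−10)/6)² = 0.444
te_Documentation = (9 + 4·12 + 27)/6 = 84/6 = 14; σ²_Documentation = ((27−9)/6)² = 9.000
te_Release notes = (3 + 4·8 + 19)/6 = 54/6 = 9; σ²_Release notes = ((19−3)/6)² = 7.111

Forward pass:
ES_Frontend dev = 0; EF_Frontend dev = 8
ES_Database migration = 0; EF_Database migration = 5
ES_Unit tests = 0; EF_Unit tests = 9
ES_Integration tests = max(EF_Database migration=5, EF_Unit tests=9) = 9; EF_Integration tests = 9+4 = 13
ES_Code review = 5; EF_Code review = 5+4 = 9
ES_Security audit = 5; EF_Security audit = 5+7 = 12
ES_Staging deploy = 5; EF_Staging deploy = 5+9 = 14
ES_Load testing = max(EF_Frontend dev=8, EF_Integration tests=13) = 13; EF_Load testing = 13+12 = 25
ES_Documentation = 12; EF_Documentation = 12+14 = 26
ES_Release notes = max(EF_Integration tests=13, EF_Code review=9, EF_Staging deploy=14, EF_Load testing=25, EF_Documentation=26) = 26; EF_Release notes = 26+9 = 35
Expected project duration μ = 35 days. Critical path: Database migration → Security audit → Documentation → Release notes.

Variance along critical path = 1.778 + 1.000 + 9.000 + 7.111 = 18.889; σ = √18.889 = 4.346 days.
Z = (42 − 35) / 4.346 = 1.611
P(T ≤ 42) = Φ(1.611) ≈ 0.946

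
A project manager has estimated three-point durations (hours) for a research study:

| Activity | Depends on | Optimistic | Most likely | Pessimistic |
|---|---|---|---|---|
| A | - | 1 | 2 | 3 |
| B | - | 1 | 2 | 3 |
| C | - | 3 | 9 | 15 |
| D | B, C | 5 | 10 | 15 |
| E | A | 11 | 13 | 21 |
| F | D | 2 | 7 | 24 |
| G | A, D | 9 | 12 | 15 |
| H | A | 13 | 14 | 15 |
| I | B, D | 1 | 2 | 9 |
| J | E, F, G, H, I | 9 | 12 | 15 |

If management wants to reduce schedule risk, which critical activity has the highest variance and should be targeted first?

C

te_A = (1 + 4·2 + 3)/6 = 12/6 = 2; σ²_A = ((3−1)/6)² = 0.111
te_B = (1 + 4·2 + 3)/6 = 12/6 = 2; σ²_B = ((3−1)/6)² = 0.111
te_C = (3 + 4·9 + 15)/6 = 54/6 = 9; σ²_C = ((15−3)/6)² = 4.000
te_D = (5 + 4·10 + 15)/6 = 60/6 = 10; σ²_D = ((15−5)/6)² = 2.778
te_E = (11 + 4·13 + 21)/6 = 84/6 = 14; σ²_E = ((21−11)/6)² = 2.778
te_F = (2 + 4·7 + 24)/6 = 54/6 = 9; σ²_F = ((24−2)/6)² = 13.444
te_G = (9 + 4·12 + 15)/6 = 72/6 = 12; σ²_G = ((15−9)/6)² = 1.000
te_H = (13 + 4·14 + 15)/6 = 84/6 = 14; σ²_H = ((15−13)/6)² = 0.111
te_I = (1 + 4·2 + 9)/6 = 18/6 = 3; σ²_I = ((9−1)/6)² = 1.778
te_J = (9 + 4·12 + 15)/6 = 72/6 = 12; σ²_J = ((15−9)/6)² = 1.000

Forward pass:
ES_A = 0; EF_A = 2
ES_B = 0; EF_B = 2
ES_C = 0; EF_C = 9
ES_D = max(EF_B=2, EF_C=9) = 9; EF_D = 9+10 = 19
ES_E = 2; EF_E = 2+14 = 16
ES_F = 19; EF_F = 19+9 = 28
ES_G = max(EF_A=2, EF_D=19) = 19; EF_G = 19+12 = 31
ES_H = 2; EF_H = 2+14 = 16
ES_I = max(EF_B=2, EF_D=19) = 19; EF_I = 19+3 = 22
ES_J = max(EF_E=16, EF_F=28, EF_G=31, EF_H=16, EF_I=22) = 31; EF_J = 31+12 = 43
Expected project duration μ = 43 hours. Critical path: C → D → G → J.

Variances on critical path: σ²_C=4.000, σ²_D=2.778, σ²_G=1.000, σ²_J=1.000.
Largest is σ²_C = 4.000.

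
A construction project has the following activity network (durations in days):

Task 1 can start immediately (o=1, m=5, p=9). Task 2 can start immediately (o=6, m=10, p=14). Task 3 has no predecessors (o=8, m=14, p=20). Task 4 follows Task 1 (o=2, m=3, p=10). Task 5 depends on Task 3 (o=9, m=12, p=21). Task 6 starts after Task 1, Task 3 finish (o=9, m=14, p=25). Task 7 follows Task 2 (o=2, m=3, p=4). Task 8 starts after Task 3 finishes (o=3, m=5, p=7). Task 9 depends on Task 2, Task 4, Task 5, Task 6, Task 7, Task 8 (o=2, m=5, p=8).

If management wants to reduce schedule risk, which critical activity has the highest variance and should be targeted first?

Task 6

te_Task 1 = (1 + 4·5 + 9)/6 = 30/6 = 5; σ²_Task 1 = ((9−1)/6)² = 1.778
te_Task 2 = (6 + 4·10 + 14)/6 = 60/6 = 10; σ²_Task 2 = ((14−6)/6)² = 1.778
te_Task 3 = (8 + 4·14 + 20)/6 = 84/6 = 14; σ²_Task 3 = ((20−8)/6)² = 4.000
te_Task 4 = (2 + 4·3 + 10)/6 = 24/6 = 4; σ²_Task 4 = ((10−2)/6)² = 1.778
te_Task 5 = (9 + 4·12 + 21)/6 = 78/6 = 13; σ²_Task 5 = ((21−9)/6)² = 4.000
te_Task 6 = (9 + 4·14 + 25)/6 = 90/6 = 15; σ²_Task 6 = ((25−9)/6)² = 7.111
te_Task 7 = (2 + 4·3 + 4)/6 = 18/6 = 3; σ²_Task 7 = ((4−2)/6)² = 0.111
te_Task 8 = (3 + 4·5 + 7)/6 = 30/6 = 5; σ²_Task 8 = ((7−3)/6)² = 0.444
te_Task 9 = (2 + 4·5 + 8)/6 = 30/6 = 5; σ²_Task 9 = ((8−2)/6)² = 1.000

Forward pass:
ES_Task 1 = 0; EF_Task 1 = 5
ES_Task 2 = 0; EF_Task 2 = 10
ES_Task 3 = 0; EF_Task 3 = 14
ES_Task 4 = 5; EF_Task 4 = 5+4 = 9
ES_Task 5 = 14; EF_Task 5 = 14+13 = 27
ES_Task 6 = max(EF_Task 1=5, EF_Task 3=14) = 14; EF_Task 6 = 14+15 = 29
ES_Task 7 = 10; EF_Task 7 = 10+3 = 13
ES_Task 8 = 14; EF_Task 8 = 14+5 = 19
ES_Task 9 = max(EF_Task 2=10, EF_Task 4=9, EF_Task 5=27, EF_Task 6=29, EF_Task 7=13, EF_Task 8=19) = 29; EF_Task 9 = 29+5 = 34
Expected project duration μ = 34 days. Critical path: Task 3 → Task 6 → Task 9.

Variances on critical path: σ²_Task 3=4.000, σ²_Task 6=7.111, σ²_Task 9=1.000.
Largest is σ²_Task 6 = 7.111.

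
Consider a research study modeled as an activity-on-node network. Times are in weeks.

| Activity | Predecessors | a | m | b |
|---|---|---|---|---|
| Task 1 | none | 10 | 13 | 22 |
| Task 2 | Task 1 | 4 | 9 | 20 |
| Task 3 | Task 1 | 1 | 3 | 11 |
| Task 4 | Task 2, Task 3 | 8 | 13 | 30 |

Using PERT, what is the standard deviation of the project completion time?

4.96 weeks

te_Task 1 = (10 + 4·13 + 22)/6 = 84/6 = 14; σ²_Task 1 = ((22−10)/6)² = 4.000
te_Task 2 = (4 + 4·9 + 20)/6 = 60/6 = 10; σ²_Task 2 = ((20−4)/6)² = 7.111
te_Task 3 = (1 + 4·3 + 11)/6 = 24/6 = 4; σ²_Task 3 = ((11−1)/6)² = 2.778
te_Task 4 = (8 + 4·13 + 30)/6 = 90/6 = 15; σ²_Task 4 = ((30−8)/6)² = 13.444

Forward pass:
ES_Task 1 = 0; EF_Task 1 = 14
ES_Task 2 = 14; EF_Task 2 = 14+10 = 24
ES_Task 3 = 14; EF_Task 3 = 14+4 = 18
ES_Task 4 = max(EF_Task 2=24, EF_Task 3=18) = 24; EF_Task 4 = 24+15 = 39
Expected project duration μ = 39 weeks. Critical path: Task 1 → Task 2 → Task 4.

Variance along critical path = 4.000 + 7.111 + 13.444 = 24.556
σ = √24.556 = 4.955 weeks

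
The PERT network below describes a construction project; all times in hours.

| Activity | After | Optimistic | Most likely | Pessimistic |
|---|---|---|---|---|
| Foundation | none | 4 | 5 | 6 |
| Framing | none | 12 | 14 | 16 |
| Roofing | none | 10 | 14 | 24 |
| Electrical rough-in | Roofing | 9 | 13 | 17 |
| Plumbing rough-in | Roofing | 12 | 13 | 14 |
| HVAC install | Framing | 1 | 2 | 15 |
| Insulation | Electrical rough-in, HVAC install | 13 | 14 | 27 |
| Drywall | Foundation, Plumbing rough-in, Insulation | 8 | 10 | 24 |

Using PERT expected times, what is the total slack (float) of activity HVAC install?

10 hours

te_Foundation = (4 + 4·5 + 6)/6 = 30/6 = 5
te_Framing = (12 + 4·14 + 16)/6 = 84/6 = 14
te_Roofing = (10 + 4·14 + 24)/6 = 90/6 = 15
te_Electrical rough-in = (9 + 4·13 + 17)/6 = 78/6 = 13
te_Plumbing rough-in = (12 + 4·13 + 14)/6 = 78/6 = 13
te_HVAC install = (1 + 4·2 + 15)/6 = 24/6 = 4
te_Insulation = (13 + 4·14 + 27)/6 = 96/6 = 16
te_Drywall = (8 + 4·10 + 24)/6 = 72/6 = 12

Forward pass:
ES_Foundation = 0; EF_Foundation = 5
ES_Framing = 0; EF_Framing = 14
ES_Roofing = 0; EF_Roofing = 15
ES_Electrical rough-in = 15; EF_Electrical rough-in = 15+13 = 28
ES_Plumbing rough-in = 15; EF_Plumbing rough-in = 15+13 = 28
ES_HVAC install = 14; EF_HVAC install = 14+4 = 18
ES_Insulation = max(EF_Electrical rough-in=28, EF_HVAC install=18) = 28; EF_Insulation = 28+16 = 44
ES_Drywall = max(EF_Foundation=5, EF_Plumbing rough-in=28, EF_Insulation=44) = 44; EF_Drywall = 44+12 = 56
Expected project duration μ = 56 hours. Critical path: Roofing → Electrical rough-in → Insulation → Drywall.

Backward pass:
LF_Drywall = 56; LS_Drywall = 56−12 = 44
LF_Insulation = LS_Drywall = 44; LS_Insulation = 44−16 = 28
LF_HVAC install = LS_Insulation = 28; LS_HVAC install = 28−4 = 24
LF_Plumbing rough-in = LS_Drywall = 44; LS_Plumbing rough-in = 44−13 = 31
LF_Electrical rough-in = LS_Insulation = 28; LS_Electrical rough-in = 28−13 = 15
LF_Roofing = min(LS_Electrical rough-in=15, LS_Plumbing rough-in=31) = 15; LS_Roofing = 15−15 = 0
LF_Framing = LS_HVAC install = 24; LS_Framing = 24−14 = 10
LF_Foundation = LS_Drywall = 44; LS_Foundation = 44−5 = 39
Slack_HVAC install = LS_HVAC install − ES_HVAC install = 24 − 14 = 10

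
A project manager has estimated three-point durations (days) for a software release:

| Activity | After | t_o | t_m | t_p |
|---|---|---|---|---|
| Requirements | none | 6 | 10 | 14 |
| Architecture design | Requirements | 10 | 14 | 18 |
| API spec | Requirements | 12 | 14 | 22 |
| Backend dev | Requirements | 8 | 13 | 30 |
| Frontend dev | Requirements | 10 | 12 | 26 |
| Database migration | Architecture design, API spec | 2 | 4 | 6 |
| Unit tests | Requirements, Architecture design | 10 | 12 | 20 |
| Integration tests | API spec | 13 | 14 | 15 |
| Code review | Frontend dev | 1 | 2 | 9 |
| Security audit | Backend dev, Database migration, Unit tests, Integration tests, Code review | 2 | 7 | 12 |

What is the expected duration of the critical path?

te_Requirements = (6 + 4·10 + 14)/6 = 60/6 = 10
te_Architecture design = (10 + 4·14 + 18)/6 = 84/6 = 14
te_API spec = (12 + 4·14 + 22)/6 = 90/6 = 15
te_Backend dev = (8 + 4·13 + 30)/6 = 90/6 = 15
te_Frontend dev = (10 + 4·12 + 26)/6 = 84/6 = 14
te_Database migration = (2 + 4·4 + 6)/6 = 24/6 = 4
te_Unit tests = (10 + 4·12 + 20)/6 = 78/6 = 13
te_Integration tests = (13 + 4·14 + 15)/6 = 84/6 = 14
te_Code review = (1 + 4·2 + 9)/6 = 18/6 = 3
te_Security audit = (2 + 4·7 + 12)/6 = 42/6 = 7

Forward pass:
ES_Requirements = 0; EF_Requirements = 10
ES_Architecture design = 10; EF_Architecture design = 10+14 = 24
ES_API spec = 10; EF_API spec = 10+15 = 25
ES_Backend dev = 10; EF_Backend dev = 10+15 = 25
ES_Frontend dev = 10; EF_Frontend dev = 10+14 = 24
ES_Database migration = max(EF_Architecture design=24, EF_API spec=25) = 25; EF_Database migration = 25+4 = 29
ES_Unit tests = max(EF_Requirements=10, EF_Architecture design=24) = 24; EF_Unit tests = 24+13 = 37
ES_Integration tests = 25; EF_Integration tests = 25+14 = 39
ES_Code review = 24; EF_Code review = 24+3 = 27
ES_Security audit = max(EF_Backend dev=25, EF_Database migration=29, EF_Unit tests=37, EF_Integration tests=39, EF_Code review=27) = 39; EF_Security audit = 39+7 = 46
Expected project duration μ = 46 days. Critical path: Requirements → API spec → Integration tests → Security audit.

46 days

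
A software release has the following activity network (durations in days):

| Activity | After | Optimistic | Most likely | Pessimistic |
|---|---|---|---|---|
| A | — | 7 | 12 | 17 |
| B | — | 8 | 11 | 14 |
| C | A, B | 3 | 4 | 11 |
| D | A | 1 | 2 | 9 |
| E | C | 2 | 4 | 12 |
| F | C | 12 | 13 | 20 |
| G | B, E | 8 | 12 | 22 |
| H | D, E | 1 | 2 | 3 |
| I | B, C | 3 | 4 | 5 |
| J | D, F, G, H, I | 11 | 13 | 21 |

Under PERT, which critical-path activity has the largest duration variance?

G

te_A = (7 + 4·12 + 17)/6 = 72/6 = 12; σ²_A = ((17−7)/6)² = 2.778
te_B = (8 + 4·11 + 14)/6 = 66/6 = 11; σ²_B = ((14−8)/6)² = 1.000
te_C = (3 + 4·4 + 11)/6 = 30/6 = 5; σ²_C = ((11−3)/6)² = 1.778
te_D = (1 + 4·2 + 9)/6 = 18/6 = 3; σ²_D = ((9−1)/6)² = 1.778
te_E = (2 + 4·4 + 12)/6 = 30/6 = 5; σ²_E = ((12−2)/6)² = 2.778
te_F = (12 + 4·13 + 20)/6 = 84/6 = 14; σ²_F = ((20−12)/6)² = 1.778
te_G = (8 + 4·12 + 22)/6 = 78/6 = 13; σ²_G = ((22−8)/6)² = 5.444
te_H = (1 + 4·2 + 3)/6 = 12/6 = 2; σ²_H = ((3−1)/6)² = 0.111
te_I = (3 + 4·4 + 5)/6 = 24/6 = 4; σ²_I = ((5−3)/6)² = 0.111
te_J = (11 + 4·13 + 21)/6 = 84/6 = 14; σ²_J = ((21−11)/6)² = 2.778

Forward pass:
ES_A = 0; EF_A = 12
ES_B = 0; EF_B = 11
ES_C = max(EF_A=12, EF_B=11) = 12; EF_C = 12+5 = 17
ES_D = 12; EF_D = 12+3 = 15
ES_E = 17; EF_E = 17+5 = 22
ES_F = 17; EF_F = 17+14 = 31
ES_G = max(EF_B=11, EF_E=22) = 22; EF_G = 22+13 = 35
ES_H = max(EF_D=15, EF_E=22) = 22; EF_H = 22+2 = 24
ES_I = max(EF_B=11, EF_C=17) = 17; EF_I = 17+4 = 21
ES_J = max(EF_D=15, EF_F=31, EF_G=35, EF_H=24, EF_I=21) = 35; EF_J = 35+14 = 49
Expected project duration μ = 49 days. Critical path: A → C → E → G → J.

Variances on critical path: σ²_A=2.778, σ²_C=1.778, σ²_E=2.778, σ²_G=5.444, σ²_J=2.778.
Largest is σ²_G = 5.444.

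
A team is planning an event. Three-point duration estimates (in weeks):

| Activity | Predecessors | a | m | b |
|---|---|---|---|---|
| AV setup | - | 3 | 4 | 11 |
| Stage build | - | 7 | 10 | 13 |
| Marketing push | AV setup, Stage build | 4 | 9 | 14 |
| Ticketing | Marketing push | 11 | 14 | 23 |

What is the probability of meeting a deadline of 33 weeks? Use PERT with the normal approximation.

te_AV setup = (3 + 4·4 + 11)/6 = 30/6 = 5; σ²_AV setup = ((11−3)/6)² = 1.778
te_Stage build = (7 + 4·10 + 13)/6 = 60/6 = 10; σ²_Stage build = ((13−7)/6)² = 1.000
te_Marketing push = (4 + 4·9 + 14)/6 = 54/6 = 9; σ²_Marketing push = ((14−4)/6)² = 2.778
te_Ticketing = (11 + 4·14 + 23)/6 = 90/6 = 15; σ²_Ticketing = ((23−11)/6)² = 4.000

Forward pass:
ES_AV setup = 0; EF_AV setup = 5
ES_Stage build = 0; EF_Stage build = 10
ES_Marketing push = max(EF_AV setup=5, EF_Stage build=10) = 10; EF_Marketing push = 10+9 = 19
ES_Ticketing = 19; EF_Ticketing = 19+15 = 34
Expected project duration μ = 34 weeks. Critical path: Stage build → Marketing push → Ticketing.

Variance along critical path = 1.000 + 2.778 + 4.000 = 7.778; σ = √7.778 = 2.789 weeks.
Z = (33 − 34) / 2.789 = -0.359
P(T ≤ 33) = Φ(-0.359) ≈ 0.360

0.360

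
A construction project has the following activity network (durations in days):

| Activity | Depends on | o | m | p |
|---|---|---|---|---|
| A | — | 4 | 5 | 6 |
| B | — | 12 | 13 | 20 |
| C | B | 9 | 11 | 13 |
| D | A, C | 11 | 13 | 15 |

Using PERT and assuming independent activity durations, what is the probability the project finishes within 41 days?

te_A = (4 + 4·5 + 6)/6 = 30/6 = 5; σ²_A = ((6−4)/6)² = 0.111
te_B = (12 + 4·13 + 20)/6 = 84/6 = 14; σ²_B = ((20−12)/6)² = 1.778
te_C = (9 + 4·11 + 13)/6 = 66/6 = 11; σ²_C = ((13−9)/6)² = 0.444
te_D = (11 + 4·13 + 15)/6 = 78/6 = 13; σ²_D = ((15−11)/6)² = 0.444

Forward pass:
ES_A = 0; EF_A = 5
ES_B = 0; EF_B = 14
ES_C = 14; EF_C = 14+11 = 25
ES_D = max(EF_A=5, EF_C=25) = 25; EF_D = 25+13 = 38
Expected project duration μ = 38 days. Critical path: B → C → D.

Variance along critical path = 1.778 + 0.444 + 0.444 = 2.667; σ = √2.667 = 1.633 days.
Z = (41 − 38) / 1.633 = 1.837
P(T ≤ 41) = Φ(1.837) ≈ 0.967

0.967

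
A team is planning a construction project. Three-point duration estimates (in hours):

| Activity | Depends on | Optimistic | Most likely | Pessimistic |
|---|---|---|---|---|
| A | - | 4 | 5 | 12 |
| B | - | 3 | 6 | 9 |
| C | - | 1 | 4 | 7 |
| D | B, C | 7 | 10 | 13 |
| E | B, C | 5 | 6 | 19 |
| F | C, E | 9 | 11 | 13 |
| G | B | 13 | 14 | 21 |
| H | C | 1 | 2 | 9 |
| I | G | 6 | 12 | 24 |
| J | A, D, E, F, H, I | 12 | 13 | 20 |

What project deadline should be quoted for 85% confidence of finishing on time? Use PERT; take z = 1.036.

51.8 hours

te_A = (4 + 4·5 + 12)/6 = 36/6 = 6; σ²_A = ((12−4)/6)² = 1.778
te_B = (3 + 4·6 + 9)/6 = 36/6 = 6; σ²_B = ((9−3)/6)² = 1.000
te_C = (1 + 4·4 + 7)/6 = 24/6 = 4; σ²_C = ((7−1)/6)² = 1.000
te_D = (7 + 4·10 + 13)/6 = 60/6 = 10; σ²_D = ((13−7)/6)² = 1.000
te_E = (5 + 4·6 + 19)/6 = 48/6 = 8; σ²_E = ((19−5)/6)² = 5.444
te_F = (9 + 4·11 + 13)/6 = 66/6 = 11; σ²_F = ((13−9)/6)² = 0.444
te_G = (13 + 4·14 + 21)/6 = 90/6 = 15; σ²_G = ((21−13)/6)² = 1.778
te_H = (1 + 4·2 + 9)/6 = 18/6 = 3; σ²_H = ((9−1)/6)² = 1.778
te_I = (6 + 4·12 + 24)/6 = 78/6 = 13; σ²_I = ((24−6)/6)² = 9.000
te_J = (12 + 4·13 + 20)/6 = 84/6 = 14; σ²_J = ((20−12)/6)² = 1.778

Forward pass:
ES_A = 0; EF_A = 6
ES_B = 0; EF_B = 6
ES_C = 0; EF_C = 4
ES_D = max(EF_B=6, EF_C=4) = 6; EF_D = 6+10 = 16
ES_E = max(EF_B=6, EF_C=4) = 6; EF_E = 6+8 = 14
ES_F = max(EF_C=4, EF_E=14) = 14; EF_F = 14+11 = 25
ES_G = 6; EF_G = 6+15 = 21
ES_H = 4; EF_H = 4+3 = 7
ES_I = 21; EF_I = 21+13 = 34
ES_J = max(EF_A=6, EF_D=16, EF_E=14, EF_F=25, EF_H=7, EF_I=34) = 34; EF_J = 34+14 = 48
Expected project duration μ = 48 hours. Critical path: B → G → I → J.

Variance along critical path = 1.000 + 1.778 + 9.000 + 1.778 = 13.556; σ = 3.682 hours.
D = μ + z·σ = 48 + 1.036·3.682 = 51.8 hours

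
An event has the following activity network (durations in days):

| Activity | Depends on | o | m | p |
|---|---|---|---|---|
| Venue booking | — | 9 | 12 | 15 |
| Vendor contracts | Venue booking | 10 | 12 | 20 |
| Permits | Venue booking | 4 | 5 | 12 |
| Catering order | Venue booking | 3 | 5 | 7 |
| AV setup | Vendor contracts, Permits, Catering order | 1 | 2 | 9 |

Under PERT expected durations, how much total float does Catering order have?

te_Venue booking = (9 + 4·12 + 15)/6 = 72/6 = 12
te_Vendor contracts = (10 + 4·12 + 20)/6 = 78/6 = 13
te_Permits = (4 + 4·5 + 12)/6 = 36/6 = 6
te_Catering order = (3 + 4·5 + 7)/6 = 30/6 = 5
te_AV setup = (1 + 4·2 + 9)/6 = 18/6 = 3

Forward pass:
ES_Venue booking = 0; EF_Venue booking = 12
ES_Vendor contracts = 12; EF_Vendor contracts = 12+13 = 25
ES_Permits = 12; EF_Permits = 12+6 = 18
ES_Catering order = 12; EF_Catering order = 12+5 = 17
ES_AV setup = max(EF_Vendor contracts=25, EF_Permits=18, EF_Catering order=17) = 25; EF_AV setup = 25+3 = 28
Expected project duration μ = 28 days. Critical path: Venue booking → Vendor contracts → AV setup.

Backward pass:
LF_AV setup = 28; LS_AV setup = 28−3 = 25
LF_Catering order = LS_AV setup = 25; LS_Catering order = 25−5 = 20
LF_Permits = LS_AV setup = 25; LS_Permits = 25−6 = 19
LF_Vendor contracts = LS_AV setup = 25; LS_Vendor contracts = 25−13 = 12
LF_Venue booking = min(LS_Vendor contracts=12, LS_Permits=19, LS_Catering order=20) = 12; LS_Venue booking = 12−12 = 0
Slack_Catering order = LS_Catering order − ES_Catering order = 20 − 12 = 8

8 days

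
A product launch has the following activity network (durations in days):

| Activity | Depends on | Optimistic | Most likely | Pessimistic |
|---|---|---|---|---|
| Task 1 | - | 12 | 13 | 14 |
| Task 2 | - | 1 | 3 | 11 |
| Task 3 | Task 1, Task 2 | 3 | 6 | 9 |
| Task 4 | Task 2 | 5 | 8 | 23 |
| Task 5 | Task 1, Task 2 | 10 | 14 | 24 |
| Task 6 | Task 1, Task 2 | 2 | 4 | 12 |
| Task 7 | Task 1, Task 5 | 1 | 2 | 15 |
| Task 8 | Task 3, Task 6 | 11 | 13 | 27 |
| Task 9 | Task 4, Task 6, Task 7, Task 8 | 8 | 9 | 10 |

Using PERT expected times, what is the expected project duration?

te_Task 1 = (12 + 4·13 + 14)/6 = 78/6 = 13
te_Task 2 = (1 + 4·3 + 11)/6 = 24/6 = 4
te_Task 3 = (3 + 4·6 + 9)/6 = 36/6 = 6
te_Task 4 = (5 + 4·8 + 23)/6 = 60/6 = 10
te_Task 5 = (10 + 4·14 + 24)/6 = 90/6 = 15
te_Task 6 = (2 + 4·4 + 12)/6 = 30/6 = 5
te_Task 7 = (1 + 4·2 + 15)/6 = 24/6 = 4
te_Task 8 = (11 + 4·13 + 27)/6 = 90/6 = 15
te_Task 9 = (8 + 4·9 + 10)/6 = 54/6 = 9

Forward pass:
ES_Task 1 = 0; EF_Task 1 = 13
ES_Task 2 = 0; EF_Task 2 = 4
ES_Task 3 = max(EF_Task 1=13, EF_Task 2=4) = 13; EF_Task 3 = 13+6 = 19
ES_Task 4 = 4; EF_Task 4 = 4+10 = 14
ES_Task 5 = max(EF_Task 1=13, EF_Task 2=4) = 13; EF_Task 5 = 13+15 = 28
ES_Task 6 = max(EF_Task 1=13, EF_Task 2=4) = 13; EF_Task 6 = 13+5 = 18
ES_Task 7 = max(EF_Task 1=13, EF_Task 5=28) = 28; EF_Task 7 = 28+4 = 32
ES_Task 8 = max(EF_Task 3=19, EF_Task 6=18) = 19; EF_Task 8 = 19+15 = 34
ES_Task 9 = max(EF_Task 4=14, EF_Task 6=18, EF_Task 7=32, EF_Task 8=34) = 34; EF_Task 9 = 34+9 = 43
Expected project duration μ = 43 days. Critical path: Task 1 → Task 3 → Task 8 → Task 9.

43 days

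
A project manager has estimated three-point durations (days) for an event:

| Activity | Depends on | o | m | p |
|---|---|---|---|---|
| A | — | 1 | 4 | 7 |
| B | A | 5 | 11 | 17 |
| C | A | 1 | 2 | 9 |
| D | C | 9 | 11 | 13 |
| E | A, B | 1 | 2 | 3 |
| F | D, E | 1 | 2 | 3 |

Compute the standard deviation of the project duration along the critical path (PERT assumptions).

1.83 days

te_A = (1 + 4·4 + 7)/6 = 24/6 = 4; σ²_A = ((7−1)/6)² = 1.000
te_B = (5 + 4·11 + 17)/6 = 66/6 = 11; σ²_B = ((17−5)/6)² = 4.000
te_C = (1 + 4·2 + 9)/6 = 18/6 = 3; σ²_C = ((9−1)/6)² = 1.778
te_D = (9 + 4·11 + 13)/6 = 66/6 = 11; σ²_D = ((13−9)/6)² = 0.444
te_E = (1 + 4·2 + 3)/6 = 12/6 = 2; σ²_E = ((3−1)/6)² = 0.111
te_F = (1 + 4·2 + 3)/6 = 12/6 = 2; σ²_F = ((3−1)/6)² = 0.111

Forward pass:
ES_A = 0; EF_A = 4
ES_B = 4; EF_B = 4+11 = 15
ES_C = 4; EF_C = 4+3 = 7
ES_D = 7; EF_D = 7+11 = 18
ES_E = max(EF_A=4, EF_B=15) = 15; EF_E = 15+2 = 17
ES_F = max(EF_D=18, EF_E=17) = 18; EF_F = 18+2 = 20
Expected project duration μ = 20 days. Critical path: A → C → D → F.

Variance along critical path = 1.000 + 1.778 + 0.444 + 0.111 = 3.333
σ = √3.333 = 1.826 days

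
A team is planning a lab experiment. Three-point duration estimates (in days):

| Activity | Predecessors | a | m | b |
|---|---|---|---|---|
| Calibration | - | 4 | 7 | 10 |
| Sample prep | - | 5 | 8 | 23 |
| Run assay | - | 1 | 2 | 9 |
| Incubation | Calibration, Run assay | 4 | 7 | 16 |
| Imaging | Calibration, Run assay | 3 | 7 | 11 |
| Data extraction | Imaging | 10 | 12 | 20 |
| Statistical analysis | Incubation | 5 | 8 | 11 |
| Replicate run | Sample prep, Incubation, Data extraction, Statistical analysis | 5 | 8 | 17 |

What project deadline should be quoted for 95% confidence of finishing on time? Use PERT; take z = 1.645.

41.1 days

te_Calibration = (4 + 4·7 + 10)/6 = 42/6 = 7; σ²_Calibration = ((10−4)/6)² = 1.000
te_Sample prep = (5 + 4·8 + 23)/6 = 60/6 = 10; σ²_Sample prep = ((23−5)/6)² = 9.000
te_Run assay = (1 + 4·2 + 9)/6 = 18/6 = 3; σ²_Run assay = ((9−1)/6)² = 1.778
te_Incubation = (4 + 4·7 + 16)/6 = 48/6 = 8; σ²_Incubation = ((16−4)/6)² = 4.000
te_Imaging = (3 + 4·7 + 11)/6 = 42/6 = 7; σ²_Imaging = ((11−3)/6)² = 1.778
te_Data extraction = (10 + 4·12 + 20)/6 = 78/6 = 13; σ²_Data extraction = ((20−10)/6)² = 2.778
te_Statistical analysis = (5 + 4·8 + 11)/6 = 48/6 = 8; σ²_Statistical analysis = ((11−5)/6)² = 1.000
te_Replicate run = (5 + 4·8 + 17)/6 = 54/6 = 9; σ²_Replicate run = ((17−5)/6)² = 4.000

Forward pass:
ES_Calibration = 0; EF_Calibration = 7
ES_Sample prep = 0; EF_Sample prep = 10
ES_Run assay = 0; EF_Run assay = 3
ES_Incubation = max(EF_Calibration=7, EF_Run assay=3) = 7; EF_Incubation = 7+8 = 15
ES_Imaging = max(EF_Calibration=7, EF_Run assay=3) = 7; EF_Imaging = 7+7 = 14
ES_Data extraction = 14; EF_Data extraction = 14+13 = 27
ES_Statistical analysis = 15; EF_Statistical analysis = 15+8 = 23
ES_Replicate run = max(EF_Sample prep=10, EF_Incubation=15, EF_Data extraction=27, EF_Statistical analysis=23) = 27; EF_Replicate run = 27+9 = 36
Expected project duration μ = 36 days. Critical path: Calibration → Imaging → Data extraction → Replicate run.

Variance along critical path = 1.000 + 1.778 + 2.778 + 4.000 = 9.556; σ = 3.091 days.
D = μ + z·σ = 36 + 1.645·3.091 = 41.1 days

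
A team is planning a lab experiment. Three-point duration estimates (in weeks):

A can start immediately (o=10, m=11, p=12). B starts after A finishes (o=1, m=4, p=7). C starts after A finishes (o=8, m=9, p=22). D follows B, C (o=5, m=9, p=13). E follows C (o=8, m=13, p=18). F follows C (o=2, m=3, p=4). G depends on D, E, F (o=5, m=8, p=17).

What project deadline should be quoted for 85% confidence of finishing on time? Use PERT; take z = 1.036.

te_A = (10 + 4·11 + 12)/6 = 66/6 = 11; σ²_A = ((12−10)/6)² = 0.111
te_B = (1 + 4·4 + 7)/6 = 24/6 = 4; σ²_B = ((7−1)/6)² = 1.000
te_C = (8 + 4·9 + 22)/6 = 66/6 = 11; σ²_C = ((22−8)/6)² = 5.444
te_D = (5 + 4·9 + 13)/6 = 54/6 = 9; σ²_D = ((13−5)/6)² = 1.778
te_E = (8 + 4·13 + 18)/6 = 78/6 = 13; σ²_E = ((18−8)/6)² = 2.778
te_F = (2 + 4·3 + 4)/6 = 18/6 = 3; σ²_F = ((4−2)/6)² = 0.111
te_G = (5 + 4·8 + 17)/6 = 54/6 = 9; σ²_G = ((17−5)/6)² = 4.000

Forward pass:
ES_A = 0; EF_A = 11
ES_B = 11; EF_B = 11+4 = 15
ES_C = 11; EF_C = 11+11 = 22
ES_D = max(EF_B=15, EF_C=22) = 22; EF_D = 22+9 = 31
ES_E = 22; EF_E = 22+13 = 35
ES_F = 22; EF_F = 22+3 = 25
ES_G = max(EF_D=31, EF_E=35, EF_F=25) = 35; EF_G = 35+9 = 44
Expected project duration μ = 44 weeks. Critical path: A → C → E → G.

Variance along critical path = 0.111 + 5.444 + 2.778 + 4.000 = 12.333; σ = 3.512 weeks.
D = μ + z·σ = 44 + 1.036·3.512 = 47.6 weeks

47.6 weeks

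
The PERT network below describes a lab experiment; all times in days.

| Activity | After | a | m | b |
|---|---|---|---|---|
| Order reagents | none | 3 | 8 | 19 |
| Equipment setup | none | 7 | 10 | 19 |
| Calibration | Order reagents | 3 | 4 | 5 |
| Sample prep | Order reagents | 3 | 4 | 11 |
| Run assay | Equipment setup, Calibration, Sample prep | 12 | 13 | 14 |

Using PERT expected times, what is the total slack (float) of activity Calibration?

1 days

te_Order reagents = (3 + 4·8 + 19)/6 = 54/6 = 9
te_Equipment setup = (7 + 4·10 + 19)/6 = 66/6 = 11
te_Calibration = (3 + 4·4 + 5)/6 = 24/6 = 4
te_Sample prep = (3 + 4·4 + 11)/6 = 30/6 = 5
te_Run assay = (12 + 4·13 + 14)/6 = 78/6 = 13

Forward pass:
ES_Order reagents = 0; EF_Order reagents = 9
ES_Equipment setup = 0; EF_Equipment setup = 11
ES_Calibration = 9; EF_Calibration = 9+4 = 13
ES_Sample prep = 9; EF_Sample prep = 9+5 = 14
ES_Run assay = max(EF_Equipment setup=11, EF_Calibration=13, EF_Sample prep=14) = 14; EF_Run assay = 14+13 = 27
Expected project duration μ = 27 days. Critical path: Order reagents → Sample prep → Run assay.

Backward pass:
LF_Run assay = 27; LS_Run assay = 27−13 = 14
LF_Sample prep = LS_Run assay = 14; LS_Sample prep = 14−5 = 9
LF_Calibration = LS_Run assay = 14; LS_Calibration = 14−4 = 10
LF_Equipment setup = LS_Run assay = 14; LS_Equipment setup = 14−11 = 3
LF_Order reagents = min(LS_Calibration=10, LS_Sample prep=9) = 9; LS_Order reagents = 9−9 = 0
Slack_Calibration = LS_Calibration − ES_Calibration = 10 − 9 = 1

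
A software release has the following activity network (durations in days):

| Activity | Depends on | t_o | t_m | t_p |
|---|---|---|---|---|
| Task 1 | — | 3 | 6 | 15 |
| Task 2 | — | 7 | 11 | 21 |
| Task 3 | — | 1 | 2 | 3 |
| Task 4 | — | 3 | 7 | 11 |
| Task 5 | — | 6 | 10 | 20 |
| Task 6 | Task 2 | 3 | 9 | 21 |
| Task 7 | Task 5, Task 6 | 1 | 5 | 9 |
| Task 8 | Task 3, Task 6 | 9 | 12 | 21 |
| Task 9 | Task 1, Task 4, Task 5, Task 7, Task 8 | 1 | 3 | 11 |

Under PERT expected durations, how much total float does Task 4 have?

te_Task 1 = (3 + 4·6 + 15)/6 = 42/6 = 7
te_Task 2 = (7 + 4·11 + 21)/6 = 72/6 = 12
te_Task 3 = (1 + 4·2 + 3)/6 = 12/6 = 2
te_Task 4 = (3 + 4·7 + 11)/6 = 42/6 = 7
te_Task 5 = (6 + 4·10 + 20)/6 = 66/6 = 11
te_Task 6 = (3 + 4·9 + 21)/6 = 60/6 = 10
te_Task 7 = (1 + 4·5 + 9)/6 = 30/6 = 5
te_Task 8 = (9 + 4·12 + 21)/6 = 78/6 = 13
te_Task 9 = (1 + 4·3 + 11)/6 = 24/6 = 4

Forward pass:
ES_Task 1 = 0; EF_Task 1 = 7
ES_Task 2 = 0; EF_Task 2 = 12
ES_Task 3 = 0; EF_Task 3 = 2
ES_Task 4 = 0; EF_Task 4 = 7
ES_Task 5 = 0; EF_Task 5 = 11
ES_Task 6 = 12; EF_Task 6 = 12+10 = 22
ES_Task 7 = max(EF_Task 5=11, EF_Task 6=22) = 22; EF_Task 7 = 22+5 = 27
ES_Task 8 = max(EF_Task 3=2, EF_Task 6=22) = 22; EF_Task 8 = 22+13 = 35
ES_Task 9 = max(EF_Task 1=7, EF_Task 4=7, EF_Task 5=11, EF_Task 7=27, EF_Task 8=35) = 35; EF_Task 9 = 35+4 = 39
Expected project duration μ = 39 days. Critical path: Task 2 → Task 6 → Task 8 → Task 9.

Backward pass:
LF_Task 9 = 39; LS_Task 9 = 39−4 = 35
LF_Task 8 = LS_Task 9 = 35; LS_Task 8 = 35−13 = 22
LF_Task 7 = LS_Task 9 = 35; LS_Task 7 = 35−5 = 30
LF_Task 6 = min(LS_Task 7=30, LS_Task 8=22) = 22; LS_Task 6 = 22−10 = 12
LF_Task 5 = min(LS_Task 7=30, LS_Task 9=35) = 30; LS_Task 5 = 30−11 = 19
LF_Task 4 = LS_Task 9 = 35; LS_Task 4 = 35−7 = 28
LF_Task 3 = LS_Task 8 = 22; LS_Task 3 = 22−2 = 20
LF_Task 2 = LS_Task 6 = 12; LS_Task 2 = 12−12 = 0
LF_Task 1 = LS_Task 9 = 35; LS_Task 1 = 35−7 = 28
Slack_Task 4 = LS_Task 4 − ES_Task 4 = 28 − 0 = 28

28 days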